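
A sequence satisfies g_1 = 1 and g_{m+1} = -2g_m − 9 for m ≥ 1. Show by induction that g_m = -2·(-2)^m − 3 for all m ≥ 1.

Base case: g_1 = 1, and -2·(-2)^1 − 3 = 4 − 3 = 1.
Assume g_r = -2·(-2)^r − 3 for some r ≥ 1.
Then g_{r+1} = -2g_r − 9 = -2·(-2·(-2)^r − 3) − 9 = 4·(-2)^r + 6 − 9 = -2·(-2)^{r+1} − 3.
This completes the inductive step, so g_m = -2·(-2)^m − 3 for all m ≥ 1.

g_m = -2·(-2)^m − 3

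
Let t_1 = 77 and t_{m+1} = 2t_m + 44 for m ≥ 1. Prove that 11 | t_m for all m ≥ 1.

Base case: t_1 = 77 = 11·7, so 11 | t_1.
Assume 11 | t_k, so t_k = 11s for some integer s.
Then t_{k+1} = 2t_k + 44 = 2·(11s) + 44 = 11(2s + 4), so 11 | t_{k+1}.
This completes the inductive step, so 11 | t_m for all m ≥ 1.

11 | t_m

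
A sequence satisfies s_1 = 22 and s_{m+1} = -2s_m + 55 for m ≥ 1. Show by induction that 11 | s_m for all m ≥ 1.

Base case: s_1 = 22 = 11·2, so 11 | s_1.
Assume 11 | s_j, so s_j = 11t for some integer t.
Then s_{j+1} = -2s_j + 55 = -2·(11t) + 55 = 11(-2t + 5), so 11 | s_{j+1}.
This completes the inductive step, so 11 | s_m for all m ≥ 1.

11 | s_m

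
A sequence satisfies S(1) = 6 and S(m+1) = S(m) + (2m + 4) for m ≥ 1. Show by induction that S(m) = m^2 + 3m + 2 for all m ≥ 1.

Base case: S(1) = 6, and 1^2 + 3·1 + 2 = 6.
Assume S(r) = r^2 + 3r + 2.
Then S(r+1) = S(r) + (2r + 4) = (r^2 + 3r + 2) + (2r + 4) = r^2 + 5r + 6,
and (r+1)^2 + 3·(r+1) + 2 = r^2 + 5r + 6.
This completes the inductive step, so S(m) = m^2 + 3m + 2 for all m ≥ 1.

S(m) = m^2 + 3m + 2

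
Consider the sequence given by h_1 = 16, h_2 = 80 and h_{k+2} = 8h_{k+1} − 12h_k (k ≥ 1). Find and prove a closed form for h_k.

Claim: h_k = 2·2^k + 2·6^k.

Base cases: h_1 = 16 and 2·2^1 + 2·6^1 = 16; h_2 = 80 and 2·2^2 + 2·6^2 = 80.
Assume h_j = 2·2^j + 2·6^j for all 1 ≤ j ≤ r, where r ≥ 2.
Then h_{r+1} = 8h_r − 12h_{r−1} = 8·(2·2^r + 2·6^r) − 12·(2·2^{r−1} + 2·6^{r−1}) = 2·(8·2 − 12)2^{r−1} + 2·(8·6 − 12)6^{r−1} = 8·2^{r−1} + 72·6^{r−1} = 2·2^{r+1} + 2·6^{r+1}.
So the formula holds for r+1, and by strong induction h_k = 2·2^k + 2·6^k for all k ≥ 1.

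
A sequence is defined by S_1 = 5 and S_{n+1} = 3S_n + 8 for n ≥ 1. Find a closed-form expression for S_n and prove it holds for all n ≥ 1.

Claim: S_n = 3^{n+1} − 4.

Base case: S_1 = 5, and 3^{1+1} − 4 = 9 − 4 = 5.
Assume S_k = 3^{k+1} − 4 for some k ≥ 1.
Then S_{k+1} = 3S_k + 8 = 3·(3^{k+1} − 4) + 8 = 3^{k+2} − 12 + 8 = 3^{k+2} − 4.
By induction, S_n = 3^{n+1} − 4 for all n ≥ 1.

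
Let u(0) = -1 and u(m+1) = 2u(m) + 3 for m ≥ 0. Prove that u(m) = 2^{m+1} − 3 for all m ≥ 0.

Base case: u(0) = -1, and 2^{0+1} − 3 = 2 − 3 = -1.
Assume u(r) = 2^{r+1} − 3 for some r ≥ 0.
Then u(r+1) = 2u(r) + 3 = 2·(2^{r+1} − 3) + 3 = 2^{r+2} − 6 + 3 = 2^{r+2} − 3.
By induction, u(m) = 2^{m+1} − 3 for all m ≥ 0.

u(m) = 2^{m+1} − 3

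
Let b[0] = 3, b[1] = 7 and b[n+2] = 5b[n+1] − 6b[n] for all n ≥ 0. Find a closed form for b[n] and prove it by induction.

Claim: b[n] = 2·2^n + 3^n.

Base cases: b[0] = 3 and 2·2^0 + 3^0 = 3; b[1] = 7 and 2·2^1 + 3^1 = 7.
Assume b[j] = 2·2^j + 3^j for all 0 ≤ j ≤ m, where m ≥ 1.
Then b[m+1] = 5b[m] − 6b[m−1] = 5·(2·2^m + 3^m) − 6·(2·2^{m−1} + 3^{m−1}) = 2·(5·2 − 6)2^{m−1} + (5·3 − 6)3^{m−1} = 8·2^{m−1} + 9·3^{m−1} = 2·2^{m+1} + 3^{m+1}.
So the formula holds for m+1, and by strong induction b[n] = 2·2^n + 3^n for all n ≥ 0.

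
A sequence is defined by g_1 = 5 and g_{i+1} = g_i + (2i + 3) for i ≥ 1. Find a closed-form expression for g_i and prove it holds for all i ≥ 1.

Claim: g_i = i^2 + 2i + 2.

Base case: g_1 = 5, and 1^2 + 2·1 + 2 = 5.
Assume g_r = r^2 + 2r + 2.
Then g_{r+1} = g_r + (2r + 3) = (r^2 + 2r + 2) + (2r + 3) = r^2 + 4r + 5,
and (r+1)^2 + 2·(r+1) + 2 = r^2 + 4r + 5.
By induction, g_i = i^2 + 2i + 2 for all i ≥ 1.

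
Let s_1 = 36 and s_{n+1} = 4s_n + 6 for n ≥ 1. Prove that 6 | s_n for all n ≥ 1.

Base case: s_1 = 36 = 6·6, so 6 | s_1.
Assume 6 | s_j, so s_j = 6t for some integer t.
Then s_{j+1} = 4s_j + 6 = 4·(6t) + 6 = 6(4t + 1), so 6 | s_{j+1}.
This completes the inductive step, so 6 | s_n for all n ≥ 1.

6 | s_n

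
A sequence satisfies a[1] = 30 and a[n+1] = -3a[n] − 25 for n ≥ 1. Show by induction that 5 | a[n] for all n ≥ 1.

Base case: a[1] = 30 = 5·6, so 5 | a[1].
Assume 5 | a[r], so a[r] = 5t for some integer t.
Then a[r+1] = -3a[r] − 25 = -3·(5t) − 25 = 5(-3t − 5), so 5 | a[r+1].
So the property holds for r+1, and by induction 5 | a[n] for all n ≥ 1.

5 | a[n]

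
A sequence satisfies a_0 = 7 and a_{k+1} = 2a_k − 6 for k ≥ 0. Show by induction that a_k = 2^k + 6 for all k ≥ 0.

Base case: a_0 = 7, and 2^0 + 6 = 1 + 6 = 7.
Assume a_r = 2^r + 6 for some r ≥ 0.
Then a_{r+1} = 2a_r − 6 = 2·(2^r + 6) − 6 = 2^{r+1} + 12 − 6 = 2^{r+1} + 6.
This completes the inductive step, so a_k = 2^k + 6 for all k ≥ 0.

a_k = 2^k + 6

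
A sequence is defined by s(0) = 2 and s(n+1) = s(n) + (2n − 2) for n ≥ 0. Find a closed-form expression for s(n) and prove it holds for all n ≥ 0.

Claim: s(n) = n^2 − 3n + 2.

Base case: s(0) = 2, and 0^2 − 3·0 + 2 = 2.
Assume s(r) = r^2 − 3r + 2.
Then s(r+1) = s(r) + (2r − 2) = (r^2 − 3r + 2) + (2r − 2) = r^2 − r,
and (r+1)^2 − 3·(r+1) + 2 = r^2 − r.
By induction, s(n) = n^2 − 3n + 2 for all n ≥ 0.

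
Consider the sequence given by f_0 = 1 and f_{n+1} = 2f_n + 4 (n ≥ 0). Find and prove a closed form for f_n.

Claim: f_n = 5·2^n − 4.

Base case: f_0 = 1, and 5·2^0 − 4 = 5 − 4 = 1.
Assume f_m = 5·2^m − 4 for some m ≥ 0.
Then f_{m+1} = 2f_m + 4 = 2·(5·2^m − 4) + 4 = 10·2^m − 8 + 4 = 5·2^{m+1} − 4.
Hence f_n = 5·2^n − 4 for every n ≥ 0, by induction.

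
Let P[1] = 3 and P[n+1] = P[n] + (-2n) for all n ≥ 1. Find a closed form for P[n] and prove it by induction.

Claim: P[n] = -n^2 + n + 3.

Base case: P[1] = 3, and -1^2 + 1 + 3 = 3.
Assume P[k] = -k^2 + k + 3.
Then P[k+1] = P[k] + (-2k) = (-k^2 + k + 3) + (-2k) = -k^2 − k + 3,
and -(k+1)^2 + (k+1) + 3 = -k^2 − k + 3.
By induction, P[n] = -n^2 + n + 3 for all n ≥ 1.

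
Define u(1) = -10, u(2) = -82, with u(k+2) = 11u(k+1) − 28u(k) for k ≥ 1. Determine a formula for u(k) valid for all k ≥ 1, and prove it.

Claim: u(k) = 4^k − 2·7^k.

Base cases: u(1) = -10 and 4^1 − 2·7^1 = -10; u(2) = -82 and 4^2 − 2·7^2 = -82.
Assume u(j) = 4^j − 2·7^j for all 1 ≤ j ≤ r, where r ≥ 2.
Then u(r+1) = 11u(r) − 28u(r−1) = 11·(4^r − 2·7^r) − 28·(4^{r−1} − 2·7^{r−1}) = (11·4 − 28)4^{r−1} − 2·(11·7 − 28)7^{r−1} = 16·4^{r−1} − 98·7^{r−1} = 4^{r+1} − 2·7^{r+1}.
Hence u(k) = 4^k − 2·7^k for every k ≥ 1, by strong induction.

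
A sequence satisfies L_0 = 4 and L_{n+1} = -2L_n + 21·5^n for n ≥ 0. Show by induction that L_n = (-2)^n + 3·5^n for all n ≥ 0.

Base case: L_0 = 4, and (-2)^0 + 3·5^0 = 1 + 3 = 4.
Assume L_m = (-2)^m + 3·5^m for some m ≥ 0.
Then L_{m+1} = -2L_m + 21·5^m = -2·((-2)^m + 3·5^m) + 21·5^m = (-2)^{m+1} − 6·5^m + 21·5^m = (-2)^{m+1} + 15·5^m = (-2)^{m+1} + 3·5^{m+1}.
So the formula holds for m+1, and by induction L_n = (-2)^n + 3·5^n for all n ≥ 0.

L_n = (-2)^n + 3·5^n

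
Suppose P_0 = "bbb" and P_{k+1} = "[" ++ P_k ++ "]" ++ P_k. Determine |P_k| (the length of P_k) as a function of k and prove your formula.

Claim: |P_k| = 5·2^k − 2.

Base case: |P_0| = 3, and 5·2^0 − 2 = 3.
Assume |P_j| = 5·2^j − 2.
Then |P_{j+1}| = 1 + |P_j| + 1 + |P_j| = 2|P_j| + 2 = 2(5·2^j − 2) + 2 = 5·2^{j+1} − 4 + 2 = 5·2^{j+1} − 2.
So the formula holds for j+1, and by induction |P_k| = 5·2^k − 2 for all k ≥ 0.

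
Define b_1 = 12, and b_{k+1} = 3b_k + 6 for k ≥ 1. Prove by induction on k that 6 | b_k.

Base case: b_1 = 12 = 6·2, so 6 | b_1.
Assume 6 | b_j, so b_j = 6t for some integer t.
Then b_{j+1} = 3b_j + 6 = 3·(6t) + 6 = 6(3t + 1), so 6 | b_{j+1}.
By induction, 6 | b_k for all k ≥ 1.

6 | b_k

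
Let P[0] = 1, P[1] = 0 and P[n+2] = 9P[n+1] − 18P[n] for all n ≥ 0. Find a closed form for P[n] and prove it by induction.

Claim: P[n] = 2·3^n − 6^n.

Base cases: P[0] = 1 and 2·3^0 − 6^0 = 1; P[1] = 0 and 2·3^1 − 6^1 = 0.
Assume P[i] = 2·3^i − 6^i for all 0 ≤ i ≤ j, where j ≥ 1.
Then P[j+1] = 9P[j] − 18P[j−1] = 9·(2·3^j − 6^j) − 18·(2·3^{j−1} − 6^{j−1}) = 2·(9·3 − 18)3^{j−1} − (9·6 − 18)6^{j−1} = 18·3^{j−1} − 36·6^{j−1} = 2·3^{j+1} − 6^{j+1}.
Hence P[n] = 2·3^n − 6^n for every n ≥ 0, by strong induction.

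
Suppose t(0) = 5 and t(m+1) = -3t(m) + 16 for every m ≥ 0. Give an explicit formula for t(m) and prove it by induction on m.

Claim: t(m) = (-3)^m + 4.

Base case: t(0) = 5, and (-3)^0 + 4 = 1 + 4 = 5.
Assume t(r) = (-3)^r + 4 for some r ≥ 0.
Then t(r+1) = -3t(r) + 16 = -3·((-3)^r + 4) + 16 = -3·(-3)^r − 12 + 16 = (-3)^{r+1} + 4.
So the formula holds for r+1, and by induction t(m) = (-3)^m + 4 for all m ≥ 0.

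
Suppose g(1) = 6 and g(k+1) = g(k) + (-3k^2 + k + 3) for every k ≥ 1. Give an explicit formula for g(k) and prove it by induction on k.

Claim: g(k) = -k^3 + 2k^2 + 2k + 3.

Base case: g(1) = 6, and -1^3 + 2·1^2 + 2·1 + 3 = 6.
Assume g(r) = -r^3 + 2r^2 + 2r + 3.
Then g(r+1) = g(r) + (-3r^2 + r + 3) = (-r^3 + 2r^2 + 2r + 3) + (-3r^2 + r + 3) = -r^3 − r^2 + 3r + 6,
and -(r+1)^3 + 2·(r+1)^2 + 2·(r+1) + 3 = -r^3 − r^2 + 3r + 6.
Hence g(k) = -k^3 + 2k^2 + 2k + 3 for every k ≥ 1, by induction.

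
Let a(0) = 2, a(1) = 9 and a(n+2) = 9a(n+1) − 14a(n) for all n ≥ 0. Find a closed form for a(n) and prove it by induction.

Claim: a(n) = 7^n + 2^n.

Base cases: a(0) = 2 and 7^0 + 2^0 = 2; a(1) = 9 and 7^1 + 2^1 = 9.
Assume a(j) = 7^j + 2^j for all 0 ≤ j ≤ k, where k ≥ 1.
Then a(k+1) = 9a(k) − 14a(k−1) = 9·(7^k + 2^k) − 14·(7^{k−1} + 2^{k−1}) = (9·7 − 14)7^{k−1} + (9·2 − 14)2^{k−1} = 49·7^{k−1} + 4·2^{k−1} = 7^{k+1} + 2^{k+1}.
Hence a(n) = 7^n + 2^n for every n ≥ 0, by strong induction.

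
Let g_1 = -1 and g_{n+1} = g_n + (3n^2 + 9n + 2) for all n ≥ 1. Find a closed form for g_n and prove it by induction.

Claim: g_n = n^3 + 3n^2 − 2n − 3.

Base case: g_1 = -1, and 1^3 + 3·1^2 − 2·1 − 3 = -1.
Assume g_m = m^3 + 3m^2 − 2m − 3.
Then g_{m+1} = g_m + (3m^2 + 9m + 2) = (m^3 + 3m^2 − 2m − 3) + (3m^2 + 9m + 2) = m^3 + 6m^2 + 7m − 1,
and (m+1)^3 + 3·(m+1)^2 − 2·(m+1) − 3 = m^3 + 6m^2 + 7m − 1.
By induction, g_n = n^3 + 3n^2 − 2n − 3 for all n ≥ 1.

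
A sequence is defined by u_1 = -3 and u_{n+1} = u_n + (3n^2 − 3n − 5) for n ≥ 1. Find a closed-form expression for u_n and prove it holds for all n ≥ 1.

Claim: u_n = n^3 − 3n^2 − 3n + 2.

Base case: u_1 = -3, and 1^3 − 3·1^2 − 3·1 + 2 = -3.
Assume u_j = j^3 − 3j^2 − 3j + 2.
Then u_{j+1} = u_j + (3j^2 − 3j − 5) = (j^3 − 3j^2 − 3j + 2) + (3j^2 − 3j − 5) = j^3 − 6j − 3,
and (j+1)^3 − 3·(j+1)^2 − 3·(j+1) + 2 = j^3 − 6j − 3.
Hence u_n = n^3 − 3n^2 − 3n + 2 for every n ≥ 1, by induction.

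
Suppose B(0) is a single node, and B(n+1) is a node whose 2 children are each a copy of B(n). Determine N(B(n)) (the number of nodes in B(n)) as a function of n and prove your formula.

Claim: N(B(n)) = 2^{n+1} − 1.

Base case: N(B(0)) = 1, and 2^{0+1} − 1 = 1.
Assume N(B(k)) = 2^{k+1} − 1.
Then N(B(k+1)) = 1 + 2N(B(k)) = 1 + 2(2^{k+1} − 1) = 2^{k+2} − 2 + 1 = 2^{k+2} − 1.
So the formula holds for k+1, and by induction N(B(n)) = 2^{n+1} − 1 for all n ≥ 0.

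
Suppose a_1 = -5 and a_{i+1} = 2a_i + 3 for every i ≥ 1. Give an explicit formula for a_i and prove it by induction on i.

Claim: a_i = -2^i − 3.

Base case: a_1 = -5, and -2^1 − 3 = -2 − 3 = -5.
Assume a_m = -2^m − 3 for some m ≥ 1.
Then a_{m+1} = 2a_m + 3 = 2·(-2^m − 3) + 3 = -2^{m+1} − 6 + 3 = -2^{m+1} − 3.
This completes the inductive step, so a_i = -2^i − 3 for all i ≥ 1.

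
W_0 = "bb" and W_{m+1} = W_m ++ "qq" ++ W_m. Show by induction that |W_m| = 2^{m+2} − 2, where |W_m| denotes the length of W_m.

Base case: |W_0| = 2, and 2^{0+2} − 2 = 2.
Assume |W_k| = 2^{k+2} − 2.
Then |W_{k+1}| = |W_k| + 2 + |W_k| = 2|W_k| + 2 = 2(2^{k+2} − 2) + 2 = 2^{k+3} − 4 + 2 = 2^{k+3} − 2.
This completes the inductive step, so |W_m| = 2^{m+2} − 2 for all m ≥ 0.

|W_m| = 2^{m+2} − 2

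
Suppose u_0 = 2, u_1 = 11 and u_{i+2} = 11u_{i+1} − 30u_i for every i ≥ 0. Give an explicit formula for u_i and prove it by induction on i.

Claim: u_i = 5^i + 6^i.

Base cases: u_0 = 2 and 5^0 + 6^0 = 2; u_1 = 11 and 5^1 + 6^1 = 11.
Assume u_j = 5^j + 6^j for all 0 ≤ j ≤ k, where k ≥ 1.
Then u_{k+1} = 11u_k − 30u_{k−1} = 11·(5^k + 6^k) − 30·(5^{k−1} + 6^{k−1}) = (11·5 − 30)5^{k−1} + (11·6 − 30)6^{k−1} = 25·5^{k−1} + 36·6^{k−1} = 5^{k+1} + 6^{k+1}.
This completes the inductive step, so u_i = 5^i + 6^i for all i ≥ 0.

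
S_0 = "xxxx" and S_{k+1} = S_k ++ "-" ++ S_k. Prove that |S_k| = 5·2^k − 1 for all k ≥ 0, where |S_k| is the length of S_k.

Base case: |S_0| = 4, and 5·2^0 − 1 = 4.
Assume |S_r| = 5·2^r − 1.
Then |S_{r+1}| = |S_r| + 1 + |S_r| = 2|S_r| + 1 = 2(5·2^r − 1) + 1 = 5·2^{r+1} − 2 + 1 = 5·2^{r+1} − 1.
This completes the inductive step, so |S_k| = 5·2^k − 1 for all k ≥ 0.

|S_k| = 5·2^k − 1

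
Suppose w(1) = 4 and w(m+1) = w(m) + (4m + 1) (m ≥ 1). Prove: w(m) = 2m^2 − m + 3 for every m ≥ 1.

Base case: w(1) = 4, and 2·1^2 − 1 + 3 = 4.
Assume w(r) = 2r^2 − r + 3.
Then w(r+1) = w(r) + (4r + 1) = (2r^2 − r + 3) + (4r + 1) = 2r^2 + 3r + 4,
and 2·(r+1)^2 − (r+1) + 3 = 2r^2 + 3r + 4.
Hence w(m) = 2m^2 − m + 3 for every m ≥ 1, by induction.

w(m) = 2m^2 − m + 3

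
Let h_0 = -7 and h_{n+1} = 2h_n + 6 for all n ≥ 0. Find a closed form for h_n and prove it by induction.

Claim: h_n = -2^n − 6.

Base case: h_0 = -7, and -2^0 − 6 = -1 − 6 = -7.
Assume h_j = -2^j − 6 for some j ≥ 0.
Then h_{j+1} = 2h_j + 6 = 2·(-2^j − 6) + 6 = -2^{j+1} − 12 + 6 = -2^{j+1} − 6.
This completes the inductive step, so h_n = -2^n − 6 for all n ≥ 0.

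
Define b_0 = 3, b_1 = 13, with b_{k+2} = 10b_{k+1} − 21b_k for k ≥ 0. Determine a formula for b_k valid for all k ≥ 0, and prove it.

Claim: b_k = 7^k + 2·3^k.

Base cases: b_0 = 3 and 7^0 + 2·3^0 = 3; b_1 = 13 and 7^1 + 2·3^1 = 13.
Assume b_j = 7^j + 2·3^j for all 0 ≤ j ≤ r, where r ≥ 1.
Then b_{r+1} = 10b_r − 21b_{r−1} = 10·(7^r + 2·3^r) − 21·(7^{r−1} + 2·3^{r−1}) = (10·7 − 21)7^{r−1} + 2·(10·3 − 21)3^{r−1} = 49·7^{r−1} + 18·3^{r−1} = 7^{r+1} + 2·3^{r+1}.
This completes the inductive step, so b_k = 7^k + 2·3^k for all k ≥ 0.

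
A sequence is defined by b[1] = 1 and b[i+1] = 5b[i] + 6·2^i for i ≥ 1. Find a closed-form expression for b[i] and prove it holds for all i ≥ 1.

Claim: b[i] = 5^i − 2·2^i.

Base case: b[1] = 1, and 5^1 − 2·2^1 = 5 − 4 = 1.
Assume b[j] = 5^j − 2·2^j for some j ≥ 1.
Then b[j+1] = 5b[j] + 6·2^j = 5·(5^j − 2·2^j) + 6·2^j = 5^{j+1} − 10·2^j + 6·2^j = 5^{j+1} − 4·2^j = 5^{j+1} − 2·2^{j+1}.
By induction, b[i] = 5^i − 2·2^i for all i ≥ 1.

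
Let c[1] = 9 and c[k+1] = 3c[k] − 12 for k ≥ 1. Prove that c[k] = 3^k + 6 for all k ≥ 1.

Base case: c[1] = 9, and 3^1 + 6 = 3 + 6 = 9.
Assume c[j] = 3^j + 6 for some j ≥ 1.
Then c[j+1] = 3c[j] − 12 = 3·(3^j + 6) − 12 = 3^{j+1} + 18 − 12 = 3^{j+1} + 6.
By induction, c[k] = 3^k + 6 for all k ≥ 1.

c[k] = 3^k + 6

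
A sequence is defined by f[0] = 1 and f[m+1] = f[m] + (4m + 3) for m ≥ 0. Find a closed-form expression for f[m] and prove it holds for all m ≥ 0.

Claim: f[m] = 2m^2 + m + 1.

Base case: f[0] = 1, and 2·0^2 + 0 + 1 = 1.
Assume f[r] = 2r^2 + r + 1.
Then f[r+1] = f[r] + (4r + 3) = (2r^2 + r + 1) + (4r + 3) = 2r^2 + 5r + 4,
and 2·(r+1)^2 + (r+1) + 1 = 2r^2 + 5r + 4.
This completes the inductive step, so f[m] = 2m^2 + m + 1 for all m ≥ 0.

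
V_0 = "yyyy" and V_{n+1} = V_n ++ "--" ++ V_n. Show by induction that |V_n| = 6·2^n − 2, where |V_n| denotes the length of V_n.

Base case: |V_0| = 4, and 6·2^0 − 2 = 4.
Assume |V_k| = 6·2^k − 2.
Then |V_{k+1}| = |V_k| + 2 + |V_k| = 2|V_k| + 2 = 2(6·2^k − 2) + 2 = 6·2^{k+1} − 4 + 2 = 6·2^{k+1} − 2.
By induction, |V_n| = 6·2^n − 2 for all n ≥ 0.

|V_n| = 6·2^n − 2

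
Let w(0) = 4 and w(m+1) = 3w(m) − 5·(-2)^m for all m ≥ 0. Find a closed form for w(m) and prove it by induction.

Claim: w(m) = 3·3^m + (-2)^m.

Base case: w(0) = 4, and 3·3^0 + (-2)^0 = 3 + 1 = 4.
Assume w(j) = 3·3^j + (-2)^j for some j ≥ 0.
Then w(j+1) = 3w(j) − 5·(-2)^j = 3·(3·3^j + (-2)^j) − 5·(-2)^j = 3·3^{j+1} + 3·(-2)^j − 5·(-2)^j = 3·3^{j+1} − 2·(-2)^j = 3·3^{j+1} + (-2)^{j+1}.
This completes the inductive step, so w(m) = 3·3^m + (-2)^m for all m ≥ 0.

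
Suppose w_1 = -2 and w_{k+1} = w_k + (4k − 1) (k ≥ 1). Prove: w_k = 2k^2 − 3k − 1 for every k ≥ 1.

Base case: w_1 = -2, and 2·1^2 − 3·1 − 1 = -2.
Assume w_m = 2m^2 − 3m − 1.
Then w_{m+1} = w_m + (4m − 1) = (2m^2 − 3m − 1) + (4m − 1) = 2m^2 + m − 2,
and 2·(m+1)^2 − 3·(m+1) − 1 = 2m^2 + m − 2.
By induction, w_k = 2k^2 − 3k − 1 for all k ≥ 1.

w_k = 2k^2 − 3k − 1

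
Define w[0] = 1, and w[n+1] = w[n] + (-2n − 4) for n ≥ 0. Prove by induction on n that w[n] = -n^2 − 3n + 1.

Base case: w[0] = 1, and -0^2 − 3·0 + 1 = 1.
Assume w[j] = -j^2 − 3j + 1.
Then w[j+1] = w[j] + (-2j − 4) = (-j^2 − 3j + 1) + (-2j − 4) = -j^2 − 5j − 3,
and -(j+1)^2 − 3·(j+1) + 1 = -j^2 − 5j − 3.
By induction, w[n] = -n^2 − 3n + 1 for all n ≥ 0.

w[n] = -n^2 − 3n + 1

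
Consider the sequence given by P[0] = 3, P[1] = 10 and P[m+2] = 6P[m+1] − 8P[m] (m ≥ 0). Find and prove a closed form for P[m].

Claim: P[m] = 2·4^m + 2^m.

Base cases: P[0] = 3 and 2·4^0 + 2^0 = 3; P[1] = 10 and 2·4^1 + 2^1 = 10.
Assume P[i] = 2·4^i + 2^i for all 0 ≤ i ≤ j, where j ≥ 1.
Then P[j+1] = 6P[j] − 8P[j−1] = 6·(2·4^j + 2^j) − 8·(2·4^{j−1} + 2^{j−1}) = 2·(6·4 − 8)4^{j−1} + (6·2 − 8)2^{j−1} = 32·4^{j−1} + 4·2^{j−1} = 2·4^{j+1} + 2^{j+1}.
So the formula holds for j+1, and by strong induction P[m] = 2·4^m + 2^m for all m ≥ 0.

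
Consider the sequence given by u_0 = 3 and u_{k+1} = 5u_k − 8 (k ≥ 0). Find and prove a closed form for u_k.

Claim: u_k = 5^k + 2.

Base case: u_0 = 3, and 5^0 + 2 = 1 + 2 = 3.
Assume u_r = 5^r + 2 for some r ≥ 0.
Then u_{r+1} = 5u_r − 8 = 5·(5^r + 2) − 8 = 5^{r+1} + 10 − 8 = 5^{r+1} + 2.
So the formula holds for r+1, and by induction u_k = 5^k + 2 for all k ≥ 0.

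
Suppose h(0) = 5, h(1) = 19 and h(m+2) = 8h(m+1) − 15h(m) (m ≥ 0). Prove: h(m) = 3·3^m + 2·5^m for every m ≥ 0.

Base cases: h(0) = 5 and 3·3^0 + 2·5^0 = 5; h(1) = 19 and 3·3^1 + 2·5^1 = 19.
Assume h(j) = 3·3^j + 2·5^j for all 0 ≤ j ≤ r, where r ≥ 1.
Then h(r+1) = 8h(r) − 15h(r−1) = 8·(3·3^r + 2·5^r) − 15·(3·3^{r−1} + 2·5^{r−1}) = 3·(8·3 − 15)3^{r−1} + 2·(8·5 − 15)5^{r−1} = 27·3^{r−1} + 50·5^{r−1} = 3·3^{r+1} + 2·5^{r+1}.
Hence h(m) = 3·3^m + 2·5^m for every m ≥ 0, by strong induction.

h(m) = 3·3^m + 2·5^m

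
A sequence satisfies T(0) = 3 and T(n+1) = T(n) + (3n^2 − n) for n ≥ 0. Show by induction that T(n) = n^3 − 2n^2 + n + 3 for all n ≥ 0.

Base case: T(0) = 3, and 0^3 − 2·0^2 + 0 + 3 = 3.
Assume T(r) = r^3 − 2r^2 + r + 3.
Then T(r+1) = T(r) + (3r^2 − r) = (r^3 − 2r^2 + r + 3) + (3r^2 − r) = r^3 + r^2 + 3,
and (r+1)^3 − 2·(r+1)^2 + (r+1) + 3 = r^3 + r^2 + 3.
By induction, T(n) = n^3 − 2n^2 + n + 3 for all n ≥ 0.

T(n) = n^3 − 2n^2 + n + 3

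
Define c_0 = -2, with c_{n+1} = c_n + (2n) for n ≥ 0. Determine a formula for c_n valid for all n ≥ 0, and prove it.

Claim: c_n = n^2 − n − 2.

Base case: c_0 = -2, and 0^2 − 0 − 2 = -2.
Assume c_r = r^2 − r − 2.
Then c_{r+1} = c_r + (2r) = (r^2 − r − 2) + (2r) = r^2 + r − 2,
and (r+1)^2 − (r+1) − 2 = r^2 + r − 2.
Hence c_n = n^2 − n − 2 for every n ≥ 0, by induction.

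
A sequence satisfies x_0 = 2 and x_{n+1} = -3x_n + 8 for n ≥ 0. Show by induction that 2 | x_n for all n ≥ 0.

Base case: x_0 = 2 = 2·1, so 2 | x_0.
Assume 2 | x_k, so x_k = 2t for some integer t.
Then x_{k+1} = -3x_k + 8 = -3·(2t) + 8 = 2(-3t + 4), so 2 | x_{k+1}.
Hence 2 | x_n for every n ≥ 0, by induction.

2 | x_n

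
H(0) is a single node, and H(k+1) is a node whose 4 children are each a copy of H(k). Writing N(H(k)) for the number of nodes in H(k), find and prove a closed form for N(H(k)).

Claim: N(H(k)) = (4^{k+1} − 1)/3.

Base case: N(H(0)) = 1, and (4^{0+1} − 1)/3 = 1.
Assume N(H(m)) = (4^{m+1} − 1)/3.
Then N(H(m+1)) = 1 + 4N(H(m)) = 1 + 4·(4^{m+1} − 1)/3 = 1 + (4^{m+2} − 4)/3 = (3 + 4^{m+2} − 4)/3 = (4^{m+2} − 1)/3.
This completes the inductive step, so N(H(k)) = (4^{k+1} − 1)/3 for all k ≥ 0.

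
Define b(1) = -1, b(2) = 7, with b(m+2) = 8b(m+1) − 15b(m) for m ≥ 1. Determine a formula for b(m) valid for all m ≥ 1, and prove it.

Claim: b(m) = 5^m − 2·3^m.

Base cases: b(1) = -1 and 5^1 − 2·3^1 = -1; b(2) = 7 and 5^2 − 2·3^2 = 7.
Assume b(j) = 5^j − 2·3^j for all 1 ≤ j ≤ r, where r ≥ 2.
Then b(r+1) = 8b(r) − 15b(r−1) = 8·(5^r − 2·3^r) − 15·(5^{r−1} − 2·3^{r−1}) = (8·5 − 15)5^{r−1} − 2·(8·3 − 15)3^{r−1} = 25·5^{r−1} − 18·3^{r−1} = 5^{r+1} − 2·3^{r+1}.
So the formula holds for r+1, and by strong induction b(m) = 5^m − 2·3^m for all m ≥ 1.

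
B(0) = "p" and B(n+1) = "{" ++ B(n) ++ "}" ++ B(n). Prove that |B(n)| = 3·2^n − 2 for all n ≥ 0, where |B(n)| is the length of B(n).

Base case: |B(0)| = 1, and 3·2^0 − 2 = 1.
Assume |B(k)| = 3·2^k − 2.
Then |B(k+1)| = 1 + |B(k)| + 1 + |B(k)| = 2|B(k)| + 2 = 2(3·2^k − 2) + 2 = 3·2^{k+1} − 4 + 2 = 3·2^{k+1} − 2.
So the formula holds for k+1, and by induction |B(n)| = 3·2^n − 2 for all n ≥ 0.

|B(n)| = 3·2^n − 2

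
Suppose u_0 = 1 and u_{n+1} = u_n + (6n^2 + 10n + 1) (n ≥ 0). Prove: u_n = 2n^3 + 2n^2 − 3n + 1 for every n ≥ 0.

Base case: u_0 = 1, and 2·0^3 + 2·0^2 − 3·0 + 1 = 1.
Assume u_m = 2m^3 + 2m^2 − 3m + 1.
Then u_{m+1} = u_m + (6m^2 + 10m + 1) = (2m^3 + 2m^2 − 3m + 1) + (6m^2 + 10m + 1) = 2m^3 + 8m^2 + 7m + 2,
and 2·(m+1)^3 + 2·(m+1)^2 − 3·(m+1) + 1 = 2m^3 + 8m^2 + 7m + 2.
This completes the inductive step, so u_n = 2n^3 + 2n^2 − 3n + 1 for all n ≥ 0.

u_n = 2n^3 + 2n^2 − 3n + 1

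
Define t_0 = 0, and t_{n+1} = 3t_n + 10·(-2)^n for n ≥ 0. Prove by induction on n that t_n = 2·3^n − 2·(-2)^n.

Base case: t_0 = 0, and 2·3^0 − 2·(-2)^0 = 2 − 2 = 0.
Assume t_m = 2·3^m − 2·(-2)^m for some m ≥ 0.
Then t_{m+1} = 3t_m + 10·(-2)^m = 3·(2·3^m − 2·(-2)^m) + 10·(-2)^m = 2·3^{m+1} − 6·(-2)^m + 10·(-2)^m = 2·3^{m+1} + 4·(-2)^m = 2·3^{m+1} − 2·(-2)^{m+1}.
Hence t_n = 2·3^n − 2·(-2)^n for every n ≥ 0, by induction.

t_n = 2·3^n − 2·(-2)^n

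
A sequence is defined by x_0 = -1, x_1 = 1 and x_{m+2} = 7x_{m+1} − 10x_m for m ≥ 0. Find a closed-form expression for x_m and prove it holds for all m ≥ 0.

Claim: x_m = 5^m − 2·2^m.

Base cases: x_0 = -1 and 5^0 − 2·2^0 = -1; x_1 = 1 and 5^1 − 2·2^1 = 1.
Assume x_i = 5^i − 2·2^i for all 0 ≤ i ≤ j, where j ≥ 1.
Then x_{j+1} = 7x_j − 10x_{j−1} = 7·(5^j − 2·2^j) − 10·(5^{j−1} − 2·2^{j−1}) = (7·5 − 10)5^{j−1} − 2·(7·2 − 10)2^{j−1} = 25·5^{j−1} − 8·2^{j−1} = 5^{j+1} − 2·2^{j+1}.
Hence x_m = 5^m − 2·2^m for every m ≥ 0, by strong induction.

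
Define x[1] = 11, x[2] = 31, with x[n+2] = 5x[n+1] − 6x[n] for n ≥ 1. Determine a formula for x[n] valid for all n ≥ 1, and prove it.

Claim: x[n] = 3·3^n + 2^n.

Base cases: x[1] = 11 and 3·3^1 + 2^1 = 11; x[2] = 31 and 3·3^2 + 2^2 = 31.
Assume x[i] = 3·3^i + 2^i for all 1 ≤ i ≤ j, where j ≥ 2.
Then x[j+1] = 5x[j] − 6x[j−1] = 5·(3·3^j + 2^j) − 6·(3·3^{j−1} + 2^{j−1}) = 3·(5·3 − 6)3^{j−1} + (5·2 − 6)2^{j−1} = 27·3^{j−1} + 4·2^{j−1} = 3·3^{j+1} + 2^{j+1}.
By strong induction, x[n] = 3·3^n + 2^n for all n ≥ 1.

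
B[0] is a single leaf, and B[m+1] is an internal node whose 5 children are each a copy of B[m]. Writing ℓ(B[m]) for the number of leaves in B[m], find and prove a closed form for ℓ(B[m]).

Claim: ℓ(B[m]) = 5^m.

Base case: ℓ(B[0]) = 1, and 5^0 = 1.
Assume ℓ(B[k]) = 5^k.
Then ℓ(B[k+1]) = 5·ℓ(B[k]) = 5·5^k = 5^{k+1}.
Hence ℓ(B[m]) = 5^m for every m ≥ 0, by induction.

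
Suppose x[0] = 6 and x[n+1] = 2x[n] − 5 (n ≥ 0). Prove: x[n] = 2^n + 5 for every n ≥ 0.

Base case: x[0] = 6, and 2^0 + 5 = 1 + 5 = 6.
Assume x[k] = 2^k + 5 for some k ≥ 0.
Then x[k+1] = 2x[k] − 5 = 2·(2^k + 5) − 5 = 2^{k+1} + 10 − 5 = 2^{k+1} + 5.
So the formula holds for k+1, and by induction x[n] = 2^n + 5 for all n ≥ 0.

x[n] = 2^n + 5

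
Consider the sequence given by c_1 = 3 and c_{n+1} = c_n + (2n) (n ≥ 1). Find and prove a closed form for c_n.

Claim: c_n = n^2 − n + 3.

Base case: c_1 = 3, and 1^2 − 1 + 3 = 3.
Assume c_r = r^2 − r + 3.
Then c_{r+1} = c_r + (2r) = (r^2 − r + 3) + (2r) = r^2 + r + 3,
and (r+1)^2 − (r+1) + 3 = r^2 + r + 3.
By induction, c_n = n^2 − n + 3 for all n ≥ 1.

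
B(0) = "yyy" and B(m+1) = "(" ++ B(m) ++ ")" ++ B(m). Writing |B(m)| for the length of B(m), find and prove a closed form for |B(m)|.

Claim: |B(m)| = 5·2^m − 2.

Base case: |B(0)| = 3, and 5·2^0 − 2 = 3.
Assume |B(r)| = 5·2^r − 2.
Then |B(r+1)| = 1 + |B(r)| + 1 + |B(r)| = 2|B(r)| + 2 = 2(5·2^r − 2) + 2 = 5·2^{r+1} − 4 + 2 = 5·2^{r+1} − 2.
This completes the inductive step, so |B(m)| = 5·2^m − 2 for all m ≥ 0.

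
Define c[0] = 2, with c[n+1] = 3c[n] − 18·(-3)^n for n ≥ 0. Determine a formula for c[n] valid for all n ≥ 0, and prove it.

Claim: c[n] = -3^n + 3·(-3)^n.

Base case: c[0] = 2, and -3^0 + 3·(-3)^0 = -1 + 3 = 2.
Assume c[j] = -3^j + 3·(-3)^j for some j ≥ 0.
Then c[j+1] = 3c[j] − 18·(-3)^j = 3·(-3^j + 3·(-3)^j) − 18·(-3)^j = -3^{j+1} + 9·(-3)^j − 18·(-3)^j = -3^{j+1} − 9·(-3)^j = -3^{j+1} + 3·(-3)^{j+1}.
By induction, c[n] = -3^n + 3·(-3)^n for all n ≥ 0.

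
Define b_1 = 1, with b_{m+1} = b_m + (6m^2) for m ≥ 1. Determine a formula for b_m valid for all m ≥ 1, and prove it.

Claim: b_m = 2m^3 − 3m^2 + m + 1.

Base case: b_1 = 1, and 2·1^3 − 3·1^2 + 1 + 1 = 1.
Assume b_k = 2k^3 − 3k^2 + k + 1.
Then b_{k+1} = b_k + (6k^2) = (2k^3 − 3k^2 + k + 1) + (6k^2) = 2k^3 + 3k^2 + k + 1,
and 2·(k+1)^3 − 3·(k+1)^2 + (k+1) + 1 = 2k^3 + 3k^2 + k + 1.
Hence b_m = 2m^3 − 3m^2 + m + 1 for every m ≥ 1, by induction.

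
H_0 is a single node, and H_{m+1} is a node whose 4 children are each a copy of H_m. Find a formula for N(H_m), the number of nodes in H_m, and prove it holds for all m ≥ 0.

Claim: N(H_m) = (4^{m+1} − 1)/3.

Base case: N(H_0) = 1, and (4^{0+1} − 1)/3 = 1.
Assume N(H_j) = (4^{j+1} − 1)/3.
Then N(H_{j+1}) = 1 + 4N(H_j) = 1 + 4·(4^{j+1} − 1)/3 = 1 + (4^{j+2} − 4)/3 = (3 + 4^{j+2} − 4)/3 = (4^{j+2} − 1)/3.
This completes the inductive step, so N(H_m) = (4^{m+1} − 1)/3 for all m ≥ 0.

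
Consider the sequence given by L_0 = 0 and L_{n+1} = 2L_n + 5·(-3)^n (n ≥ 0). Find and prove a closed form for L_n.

Claim: L_n = 2^n − (-3)^n.

Base case: L_0 = 0, and 2^0 − (-3)^0 = 1 − 1 = 0.
Assume L_k = 2^k − (-3)^k for some k ≥ 0.
Then L_{k+1} = 2L_k + 5·(-3)^k = 2·(2^k − (-3)^k) + 5·(-3)^k = 2^{k+1} − 2·(-3)^k + 5·(-3)^k = 2^{k+1} + 3·(-3)^k = 2^{k+1} − (-3)^{k+1}.
This completes the inductive step, so L_n = 2^n − (-3)^n for all n ≥ 0.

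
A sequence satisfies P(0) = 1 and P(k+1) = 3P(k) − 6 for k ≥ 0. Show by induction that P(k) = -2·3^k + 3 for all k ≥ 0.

Base case: P(0) = 1, and -2·3^0 + 3 = -2 + 3 = 1.
Assume P(r) = -2·3^r + 3 for some r ≥ 0.
Then P(r+1) = 3P(r) − 6 = 3·(-2·3^r + 3) − 6 = -6·3^r + 9 − 6 = -2·3^{r+1} + 3.
This completes the inductive step, so P(k) = -2·3^k + 3 for all k ≥ 0.

P(k) = -2·3^k + 3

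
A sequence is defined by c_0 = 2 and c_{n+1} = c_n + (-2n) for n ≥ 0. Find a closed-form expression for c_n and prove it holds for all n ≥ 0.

Claim: c_n = -n^2 + n + 2.

Base case: c_0 = 2, and -0^2 + 0 + 2 = 2.
Assume c_j = -j^2 + j + 2.
Then c_{j+1} = c_j + (-2j) = (-j^2 + j + 2) + (-2j) = -j^2 − j + 2,
and -(j+1)^2 + (j+1) + 2 = -j^2 − j + 2.
Hence c_n = -n^2 + n + 2 for every n ≥ 0, by induction.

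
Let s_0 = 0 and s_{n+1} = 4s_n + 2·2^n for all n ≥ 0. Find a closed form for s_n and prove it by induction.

Claim: s_n = 4^n − 2^n.

Base case: s_0 = 0, and 4^0 − 2^0 = 1 − 1 = 0.
Assume s_j = 4^j − 2^j for some j ≥ 0.
Then s_{j+1} = 4s_j + 2·2^j = 4·(4^j − 2^j) + 2·2^j = 4^{j+1} − 4·2^j + 2·2^j = 4^{j+1} − 2·2^j = 4^{j+1} − 2^{j+1}.
By induction, s_n = 4^n − 2^n for all n ≥ 0.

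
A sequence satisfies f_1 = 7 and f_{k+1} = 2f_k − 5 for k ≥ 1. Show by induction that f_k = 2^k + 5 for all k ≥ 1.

Base case: f_1 = 7, and 2^1 + 5 = 2 + 5 = 7.
Assume f_m = 2^m + 5 for some m ≥ 1.
Then f_{m+1} = 2f_m − 5 = 2·(2^m + 5) − 5 = 2^{m+1} + 10 − 5 = 2^{m+1} + 5.
Hence f_k = 2^k + 5 for every k ≥ 1, by induction.

f_k = 2^k + 5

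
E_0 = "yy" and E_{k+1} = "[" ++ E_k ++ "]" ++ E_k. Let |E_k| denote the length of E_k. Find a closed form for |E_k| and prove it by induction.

Claim: |E_k| = 2^{k+2} − 2.

Base case: |E_0| = 2, and 2^{0+2} − 2 = 2.
Assume |E_m| = 2^{m+2} − 2.
Then |E_{m+1}| = 1 + |E_m| + 1 + |E_m| = 2|E_m| + 2 = 2(2^{m+2} − 2) + 2 = 2^{m+3} − 4 + 2 = 2^{m+3} − 2.
This completes the inductive step, so |E_k| = 2^{k+2} − 2 for all k ≥ 0.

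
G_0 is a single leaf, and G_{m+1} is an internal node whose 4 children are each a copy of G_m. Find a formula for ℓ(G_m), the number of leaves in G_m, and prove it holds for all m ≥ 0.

Claim: ℓ(G_m) = 4^m.

Base case: ℓ(G_0) = 1, and 4^0 = 1.
Assume ℓ(G_j) = 4^j.
Then ℓ(G_{j+1}) = 4·ℓ(G_j) = 4·4^j = 4^{j+1}.
This completes the inductive step, so ℓ(G_m) = 4^m for all m ≥ 0.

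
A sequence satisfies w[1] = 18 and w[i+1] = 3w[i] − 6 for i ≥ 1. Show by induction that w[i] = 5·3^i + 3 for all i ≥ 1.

Base case: w[1] = 18, and 5·3^1 + 3 = 15 + 3 = 18.
Assume w[j] = 5·3^j + 3 for some j ≥ 1.
Then w[j+1] = 3w[j] − 6 = 3·(5·3^j + 3) − 6 = 15·3^j + 9 − 6 = 5·3^{j+1} + 3.
This completes the inductive step, so w[i] = 5·3^i + 3 for all i ≥ 1.

w[i] = 5·3^i + 3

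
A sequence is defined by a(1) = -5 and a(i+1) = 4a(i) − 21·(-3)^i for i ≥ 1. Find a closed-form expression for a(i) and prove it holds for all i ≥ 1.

Claim: a(i) = 4^i + 3·(-3)^i.

Base case: a(1) = -5, and 4^1 + 3·(-3)^1 = 4 − 9 = -5.
Assume a(k) = 4^k + 3·(-3)^k for some k ≥ 1.
Then a(k+1) = 4a(k) − 21·(-3)^k = 4·(4^k + 3·(-3)^k) − 21·(-3)^k = 4^{k+1} + 12·(-3)^k − 21·(-3)^k = 4^{k+1} − 9·(-3)^k = 4^{k+1} + 3·(-3)^{k+1}.
So the formula holds for k+1, and by induction a(i) = 4^i + 3·(-3)^i for all i ≥ 1.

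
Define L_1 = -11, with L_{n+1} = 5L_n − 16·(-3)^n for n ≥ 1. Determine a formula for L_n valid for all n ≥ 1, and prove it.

Claim: L_n = -5^n + 2·(-3)^n.

Base case: L_1 = -11, and -5^1 + 2·(-3)^1 = -5 − 6 = -11.
Assume L_r = -5^r + 2·(-3)^r for some r ≥ 1.
Then L_{r+1} = 5L_r − 16·(-3)^r = 5·(-5^r + 2·(-3)^r) − 16·(-3)^r = -5^{r+1} + 10·(-3)^r − 16·(-3)^r = -5^{r+1} − 6·(-3)^r = -5^{r+1} + 2·(-3)^{r+1}.
So the formula holds for r+1, and by induction L_n = -5^n + 2·(-3)^n for all n ≥ 1.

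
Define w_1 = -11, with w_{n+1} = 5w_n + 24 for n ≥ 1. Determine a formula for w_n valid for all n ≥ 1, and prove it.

Claim: w_n = -5^n − 6.

Base case: w_1 = -11, and -5^1 − 6 = -5 − 6 = -11.
Assume w_k = -5^k − 6 for some k ≥ 1.
Then w_{k+1} = 5w_k + 24 = 5·(-5^k − 6) + 24 = -5^{k+1} − 30 + 24 = -5^{k+1} − 6.
This completes the inductive step, so w_n = -5^n − 6 for all n ≥ 1.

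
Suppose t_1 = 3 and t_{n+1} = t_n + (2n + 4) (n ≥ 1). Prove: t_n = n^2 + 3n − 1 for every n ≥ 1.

Base case: t_1 = 3, and 1^2 + 3·1 − 1 = 3.
Assume t_m = m^2 + 3m − 1.
Then t_{m+1} = t_m + (2m + 4) = (m^2 + 3m − 1) + (2m + 4) = m^2 + 5m + 3,
and (m+1)^2 + 3·(m+1) − 1 = m^2 + 5m + 3.
Hence t_n = n^2 + 3n − 1 for every n ≥ 1, by induction.

t_n = n^2 + 3n − 1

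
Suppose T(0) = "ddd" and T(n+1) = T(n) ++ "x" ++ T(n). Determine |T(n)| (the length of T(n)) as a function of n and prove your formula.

Claim: |T(n)| = 2^{n+2} − 1.

Base case: |T(0)| = 3, and 2^{0+2} − 1 = 3.
Assume |T(j)| = 2^{j+2} − 1.
Then |T(j+1)| = |T(j)| + 1 + |T(j)| = 2|T(j)| + 1 = 2(2^{j+2} − 1) + 1 = 2^{j+3} − 2 + 1 = 2^{j+3} − 1.
This completes the inductive step, so |T(n)| = 2^{n+2} − 1 for all n ≥ 0.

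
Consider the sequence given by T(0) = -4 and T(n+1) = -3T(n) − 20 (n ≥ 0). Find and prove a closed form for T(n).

Claim: T(n) = (-3)^n − 5.

Base case: T(0) = -4, and (-3)^0 − 5 = 1 − 5 = -4.
Assume T(r) = (-3)^r − 5 for some r ≥ 0.
Then T(r+1) = -3T(r) − 20 = -3·((-3)^r − 5) − 20 = -3·(-3)^r + 15 − 20 = (-3)^{r+1} − 5.
So the formula holds for r+1, and by induction T(n) = (-3)^n − 5 for all n ≥ 0.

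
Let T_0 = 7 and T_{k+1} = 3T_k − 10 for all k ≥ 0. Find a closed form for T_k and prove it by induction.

Claim: T_k = 2·3^k + 5.

Base case: T_0 = 7, and 2·3^0 + 5 = 2 + 5 = 7.
Assume T_m = 2·3^m + 5 for some m ≥ 0.
Then T_{m+1} = 3T_m − 10 = 3·(2·3^m + 5) − 10 = 6·3^m + 15 − 10 = 2·3^{m+1} + 5.
So the formula holds for m+1, and by induction T_k = 2·3^k + 5 for all k ≥ 0.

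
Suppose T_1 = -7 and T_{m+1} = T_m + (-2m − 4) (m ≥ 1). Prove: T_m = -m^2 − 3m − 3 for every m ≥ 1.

Base case: T_1 = -7, and -1^2 − 3·1 − 3 = -7.
Assume T_r = -r^2 − 3r − 3.
Then T_{r+1} = T_r + (-2r − 4) = (-r^2 − 3r − 3) + (-2r − 4) = -r^2 − 5r − 7,
and -(r+1)^2 − 3·(r+1) − 3 = -r^2 − 5r − 7.
Hence T_m = -m^2 − 3m − 3 for every m ≥ 1, by induction.

T_m = -m^2 − 3m − 3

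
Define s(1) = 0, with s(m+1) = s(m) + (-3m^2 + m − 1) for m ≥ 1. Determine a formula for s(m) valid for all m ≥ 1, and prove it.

Claim: s(m) = -m^3 + 2m^2 − 2m + 1.

Base case: s(1) = 0, and -1^3 + 2·1^2 − 2·1 + 1 = 0.
Assume s(k) = -k^3 + 2k^2 − 2k + 1.
Then s(k+1) = s(k) + (-3k^2 + k − 1) = (-k^3 + 2k^2 − 2k + 1) + (-3k^2 + k − 1) = -k^3 − k^2 − k,
and -(k+1)^3 + 2·(k+1)^2 − 2·(k+1) + 1 = -k^3 − k^2 − k.
By induction, s(m) = -m^3 + 2m^2 − 2m + 1 for all m ≥ 1.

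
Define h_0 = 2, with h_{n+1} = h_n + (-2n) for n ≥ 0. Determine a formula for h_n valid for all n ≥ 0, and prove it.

Claim: h_n = -n^2 + n + 2.

Base case: h_0 = 2, and -0^2 + 0 + 2 = 2.
Assume h_r = -r^2 + r + 2.
Then h_{r+1} = h_r + (-2r) = (-r^2 + r + 2) + (-2r) = -r^2 − r + 2,
and -(r+1)^2 + (r+1) + 2 = -r^2 − r + 2.
By induction, h_n = -n^2 + n + 2 for all n ≥ 0.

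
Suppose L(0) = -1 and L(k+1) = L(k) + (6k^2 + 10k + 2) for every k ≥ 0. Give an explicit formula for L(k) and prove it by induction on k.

Claim: L(k) = 2k^3 + 2k^2 − 2k − 1.

Base case: L(0) = -1, and 2·0^3 + 2·0^2 − 2·0 − 1 = -1.
Assume L(r) = 2r^3 + 2r^2 − 2r − 1.
Then L(r+1) = L(r) + (6r^2 + 10r + 2) = (2r^3 + 2r^2 − 2r − 1) + (6r^2 + 10r + 2) = 2r^3 + 8r^2 + 8r + 1,
and 2·(r+1)^3 + 2·(r+1)^2 − 2·(r+1) − 1 = 2r^3 + 8r^2 + 8r + 1.
Hence L(k) = 2k^3 + 2k^2 − 2k − 1 for every k ≥ 0, by induction.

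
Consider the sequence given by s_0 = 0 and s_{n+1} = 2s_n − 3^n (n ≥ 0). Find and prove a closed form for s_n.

Claim: s_n = 2^n − 3^n.

Base case: s_0 = 0, and 2^0 − 3^0 = 1 − 1 = 0.
Assume s_k = 2^k − 3^k for some k ≥ 0.
Then s_{k+1} = 2s_k − 3^k = 2·(2^k − 3^k) − 3^k = 2^{k+1} − 2·3^k − 3^k = 2^{k+1} − 3·3^k = 2^{k+1} − 3^{k+1}.
This completes the inductive step, so s_n = 2^n − 3^n for all n ≥ 0.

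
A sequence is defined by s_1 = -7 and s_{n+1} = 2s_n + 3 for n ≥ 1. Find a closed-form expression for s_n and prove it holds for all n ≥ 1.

Claim: s_n = -2^{n+1} − 3.

Base case: s_1 = -7, and -2^{1+1} − 3 = -4 − 3 = -7.
Assume s_r = -2^{r+1} − 3 for some r ≥ 1.
Then s_{r+1} = 2s_r + 3 = 2·(-2^{r+1} − 3) + 3 = -2^{r+2} − 6 + 3 = -2^{r+2} − 3.
So the formula holds for r+1, and by induction s_n = -2^{n+1} − 3 for all n ≥ 1.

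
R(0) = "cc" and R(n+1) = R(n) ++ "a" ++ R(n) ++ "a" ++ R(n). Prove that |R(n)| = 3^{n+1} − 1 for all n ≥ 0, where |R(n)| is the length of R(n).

Base case: |R(0)| = 2, and 3^{0+1} − 1 = 2.
Assume |R(k)| = 3^{k+1} − 1.
Then |R(k+1)| = 3|R(k)| + 2 = 3(3^{k+1} − 1) + 2 = 3^{k+2} − 3 + 2 = 3^{k+2} − 1.
So the formula holds for k+1, and by induction |R(n)| = 3^{n+1} − 1 for all n ≥ 0.

|R(n)| = 3^{n+1} − 1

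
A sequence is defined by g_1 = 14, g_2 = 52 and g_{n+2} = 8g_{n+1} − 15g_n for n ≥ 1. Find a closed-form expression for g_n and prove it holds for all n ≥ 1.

Claim: g_n = 3·3^n + 5^n.

Base cases: g_1 = 14 and 3·3^1 + 5^1 = 14; g_2 = 52 and 3·3^2 + 5^2 = 52.
Assume g_j = 3·3^j + 5^j for all 1 ≤ j ≤ k, where k ≥ 2.
Then g_{k+1} = 8g_k − 15g_{k−1} = 8·(3·3^k + 5^k) − 15·(3·3^{k−1} + 5^{k−1}) = 3·(8·3 − 15)3^{k−1} + (8·5 − 15)5^{k−1} = 27·3^{k−1} + 25·5^{k−1} = 3·3^{k+1} + 5^{k+1}.
So the formula holds for k+1, and by strong induction g_n = 3·3^n + 5^n for all n ≥ 1.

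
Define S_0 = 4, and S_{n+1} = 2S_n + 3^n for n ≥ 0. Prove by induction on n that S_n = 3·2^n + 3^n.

Base case: S_0 = 4, and 3·2^0 + 3^0 = 3 + 1 = 4.
Assume S_k = 3·2^k + 3^k for some k ≥ 0.
Then S_{k+1} = 2S_k + 3^k = 2·(3·2^k + 3^k) + 3^k = 3·2^{k+1} + 2·3^k + 3^k = 3·2^{k+1} + 3·3^k = 3·2^{k+1} + 3^{k+1}.
This completes the inductive step, so S_n = 3·2^n + 3^n for all n ≥ 0.

S_n = 3·2^n + 3^n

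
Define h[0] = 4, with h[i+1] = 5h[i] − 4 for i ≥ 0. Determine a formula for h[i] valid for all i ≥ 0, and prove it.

Claim: h[i] = 3·5^i + 1.

Base case: h[0] = 4, and 3·5^0 + 1 = 3 + 1 = 4.
Assume h[m] = 3·5^m + 1 for some m ≥ 0.
Then h[m+1] = 5h[m] − 4 = 5·(3·5^m + 1) − 4 = 15·5^m + 5 − 4 = 3·5^{m+1} + 1.
By induction, h[i] = 3·5^i + 1 for all i ≥ 0.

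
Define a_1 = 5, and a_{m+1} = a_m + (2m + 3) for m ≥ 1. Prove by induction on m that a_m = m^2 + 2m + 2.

Base case: a_1 = 5, and 1^2 + 2·1 + 2 = 5.
Assume a_k = k^2 + 2k + 2.
Then a_{k+1} = a_k + (2k + 3) = (k^2 + 2k + 2) + (2k + 3) = k^2 + 4k + 5,
and (k+1)^2 + 2·(k+1) + 2 = k^2 + 4k + 5.
By induction, a_m = m^2 + 2m + 2 for all m ≥ 1.

a_m = m^2 + 2m + 2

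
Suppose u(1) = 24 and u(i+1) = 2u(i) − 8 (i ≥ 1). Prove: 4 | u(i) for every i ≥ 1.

Base case: u(1) = 24 = 4·6, so 4 | u(1).
Assume 4 | u(r), so u(r) = 4t for some integer t.
Then u(r+1) = 2u(r) − 8 = 2·(4t) − 8 = 4(2t − 2), so 4 | u(r+1).
This completes the inductive step, so 4 | u(i) for all i ≥ 1.

4 | u(i)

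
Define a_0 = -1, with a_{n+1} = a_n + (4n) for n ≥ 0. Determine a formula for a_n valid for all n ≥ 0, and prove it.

Claim: a_n = 2n^2 − 2n − 1.

Base case: a_0 = -1, and 2·0^2 − 2·0 − 1 = -1.
Assume a_r = 2r^2 − 2r − 1.
Then a_{r+1} = a_r + (4r) = (2r^2 − 2r − 1) + (4r) = 2r^2 + 2r − 1,
and 2·(r+1)^2 − 2·(r+1) − 1 = 2r^2 + 2r − 1.
This completes the inductive step, so a_n = 2n^2 − 2n − 1 for all n ≥ 0.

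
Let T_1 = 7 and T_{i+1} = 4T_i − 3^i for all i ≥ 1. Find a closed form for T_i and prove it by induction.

Claim: T_i = 4^i + 3^i.

Base case: T_1 = 7, and 4^1 + 3^1 = 4 + 3 = 7.
Assume T_r = 4^r + 3^r for some r ≥ 1.
Then T_{r+1} = 4T_r − 3^r = 4·(4^r + 3^r) − 3^r = 4^{r+1} + 4·3^r − 3^r = 4^{r+1} + 3·3^r = 4^{r+1} + 3^{r+1}.
This completes the inductive step, so T_i = 4^i + 3^i for all i ≥ 1.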